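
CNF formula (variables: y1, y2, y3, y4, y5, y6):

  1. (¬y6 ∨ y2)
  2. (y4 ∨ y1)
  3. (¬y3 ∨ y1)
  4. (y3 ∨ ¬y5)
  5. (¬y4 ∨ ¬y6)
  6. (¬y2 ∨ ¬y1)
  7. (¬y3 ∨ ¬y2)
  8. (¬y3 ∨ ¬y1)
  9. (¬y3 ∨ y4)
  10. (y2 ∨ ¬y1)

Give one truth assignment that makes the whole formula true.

y5 occurs only negated in the remaining clauses — set y5 = False.
y6 occurs only negated in the remaining clauses — set y6 = False.
Try y1 = False.
  then y4 is forced to True.
  then y3 is forced to False.
y2 is now unconstrained; take y2 = False.
Every clause has at least one true literal under this assignment.

y1=False, y2=False, y3=False, y4=True, y5=False, y6=False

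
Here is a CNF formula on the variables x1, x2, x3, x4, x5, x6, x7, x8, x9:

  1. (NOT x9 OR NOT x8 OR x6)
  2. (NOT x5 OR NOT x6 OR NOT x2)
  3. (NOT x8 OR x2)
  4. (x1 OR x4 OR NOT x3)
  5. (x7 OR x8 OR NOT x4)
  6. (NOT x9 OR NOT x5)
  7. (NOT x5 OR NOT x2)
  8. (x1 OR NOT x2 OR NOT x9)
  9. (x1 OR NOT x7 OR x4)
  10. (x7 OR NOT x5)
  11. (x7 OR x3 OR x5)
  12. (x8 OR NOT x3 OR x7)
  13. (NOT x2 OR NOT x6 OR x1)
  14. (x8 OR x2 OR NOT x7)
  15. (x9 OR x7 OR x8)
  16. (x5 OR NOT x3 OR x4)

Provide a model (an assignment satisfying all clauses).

Branch on x1: take x1 = False.
Set x2 = True and propagate.
  then x5 is forced to False.
  then x9 is forced to False.
  then x6 is forced to False.
Branch on x3: take x3 = False.
  then x7 is forced to True.
  then x4 is forced to True.
x8 is now unconstrained; take x8 = False.
Every clause has at least one true literal under this assignment.

x1=0  x2=1  x3=0  x4=1  x5=0  x6=0  x7=1  x8=0  x9=0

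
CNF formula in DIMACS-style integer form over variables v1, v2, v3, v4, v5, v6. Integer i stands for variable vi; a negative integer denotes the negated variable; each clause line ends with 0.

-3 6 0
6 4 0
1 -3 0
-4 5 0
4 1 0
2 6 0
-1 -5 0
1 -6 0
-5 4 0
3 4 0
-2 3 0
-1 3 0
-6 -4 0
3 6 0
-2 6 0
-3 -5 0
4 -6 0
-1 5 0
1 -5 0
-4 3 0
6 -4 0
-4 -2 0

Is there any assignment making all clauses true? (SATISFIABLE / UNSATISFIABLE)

UNSATISFIABLE

v4 = True:
  propagation gives v5=True, v1=False; an empty clause results — contradiction.
v4 = False:
  propagation gives v6=True; an empty clause results — contradiction.
Every branch closes, so no satisfying assignment exists.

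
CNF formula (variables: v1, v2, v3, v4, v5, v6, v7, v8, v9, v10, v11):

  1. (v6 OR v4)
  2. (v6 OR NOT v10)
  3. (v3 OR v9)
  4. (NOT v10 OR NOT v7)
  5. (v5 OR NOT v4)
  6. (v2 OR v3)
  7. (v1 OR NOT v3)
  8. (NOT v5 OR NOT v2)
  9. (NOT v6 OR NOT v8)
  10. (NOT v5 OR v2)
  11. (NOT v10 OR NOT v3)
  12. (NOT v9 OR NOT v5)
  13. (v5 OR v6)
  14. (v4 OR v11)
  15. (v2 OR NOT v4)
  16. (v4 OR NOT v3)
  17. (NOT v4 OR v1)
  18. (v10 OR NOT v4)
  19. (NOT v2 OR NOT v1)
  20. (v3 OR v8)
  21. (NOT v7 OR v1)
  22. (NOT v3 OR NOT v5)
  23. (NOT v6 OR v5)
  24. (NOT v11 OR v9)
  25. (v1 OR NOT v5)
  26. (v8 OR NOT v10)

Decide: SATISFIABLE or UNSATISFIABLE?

v5 = True:
  propagation gives v2=False; an empty clause results — contradiction.
v5 = False:
  propagation gives v4=False, v6=True; an empty clause results — contradiction.
Every branch closes, so no satisfying assignment exists.

UNSATISFIABLE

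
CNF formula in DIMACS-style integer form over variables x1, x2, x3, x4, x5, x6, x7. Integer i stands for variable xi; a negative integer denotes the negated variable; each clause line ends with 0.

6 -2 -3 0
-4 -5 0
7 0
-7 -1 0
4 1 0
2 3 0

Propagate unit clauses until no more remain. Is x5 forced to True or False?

Unit clause (x7) sets x7 = True.
In (~x7 | ~x1), ~x7 is now false; ~x1 must hold, so x1 = False.
From (x1 | x4) and x1 = False: x4 = True.
From (~x5 | ~x4) and x4 = True: x5 = False.

False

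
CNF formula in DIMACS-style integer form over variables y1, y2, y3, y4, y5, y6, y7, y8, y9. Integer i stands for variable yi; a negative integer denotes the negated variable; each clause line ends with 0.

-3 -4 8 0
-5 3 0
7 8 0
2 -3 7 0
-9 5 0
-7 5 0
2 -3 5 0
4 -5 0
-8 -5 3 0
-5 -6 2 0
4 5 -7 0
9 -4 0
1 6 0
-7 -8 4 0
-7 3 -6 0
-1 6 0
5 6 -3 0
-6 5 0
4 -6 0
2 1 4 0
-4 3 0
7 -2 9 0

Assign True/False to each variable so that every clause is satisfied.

y1 = 0, y2 = 1, y3 = 1, y4 = 1, y5 = 1, y6 = 1, y7 = 1, y8 = 1, y9 = 1

Check each clause:
  1. (~y3 | ~y4 | y8) — y8 is true.
  2. (~y5 | y3) — y3 is true.
  3. (y7 | y8) — y8 is true.
  4. (~y3 | y2 | y7) — y2 is true.
  5. (y5 | ~y9) — y5 is true.
  6. (y5 | ~y7) — y5 is true.
  7. (~y3 | y5 | y2) — y5 is true.
  8. (y4 | ~y5) — y4 is true.
  9. (~y5 | y3 | ~y8) — y3 is true.
  10. (y2 | ~y6 | ~y5) — y2 is true.
  11. (y4 | ~y7 | y5) — y4 is true.
  12. (y9 | ~y4) — y9 is true.
  13. (y1 | y6) — y6 is true.
  14. (~y7 | y4 | ~y8) — y4 is true.
  15. (y3 | ~y6 | ~y7) — y3 is true.
  16. (~y1 | y6) — ~y1 is true.
  17. (y6 | ~y3 | y5) — y5 is true.
  18. (~y6 | y5) — y5 is true.
  19. (~y6 | y4) — y4 is true.
  20. (y2 | y4 | y1) — y2 is true.
  21. (~y4 | y3) — y3 is true.
  22. (y9 | y7 | ~y2) — y9 is true.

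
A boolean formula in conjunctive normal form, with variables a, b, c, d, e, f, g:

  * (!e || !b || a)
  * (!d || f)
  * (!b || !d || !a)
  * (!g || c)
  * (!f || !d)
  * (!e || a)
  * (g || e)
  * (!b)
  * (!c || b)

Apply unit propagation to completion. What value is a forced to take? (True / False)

True

(!b) stands alone — b = False.
(!c || b) with b = False leaves only !c, so c = False.
In (!g || c), c is now false; !g must hold, so g = False.
(g || e) with g = False leaves only e, so e = True.
From (a || !e) and e = True: a = True.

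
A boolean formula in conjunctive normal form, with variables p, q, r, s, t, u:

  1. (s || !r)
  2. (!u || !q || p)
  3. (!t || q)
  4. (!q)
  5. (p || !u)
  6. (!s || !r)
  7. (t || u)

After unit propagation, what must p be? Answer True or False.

True

(!q) is a unit clause: q = False.
(q || !t) with q = False leaves only !t, so t = False.
(u || t) with t = False leaves only u, so u = True.
(p || !u) with u = True leaves only p, so p = True.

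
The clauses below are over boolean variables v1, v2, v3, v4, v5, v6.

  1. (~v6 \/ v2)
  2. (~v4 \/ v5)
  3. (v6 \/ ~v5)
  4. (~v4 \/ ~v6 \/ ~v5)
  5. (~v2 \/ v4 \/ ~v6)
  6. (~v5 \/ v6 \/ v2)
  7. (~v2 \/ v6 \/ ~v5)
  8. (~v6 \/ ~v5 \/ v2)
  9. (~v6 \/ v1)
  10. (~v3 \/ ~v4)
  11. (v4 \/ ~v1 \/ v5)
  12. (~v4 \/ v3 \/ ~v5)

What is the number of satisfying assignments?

Satisfying assignments:
  v1=F v2=F v3=F v4=F v5=F v6=F
  v1=F v2=F v3=T v4=F v5=F v6=F
  v1=F v2=T v3=F v4=F v5=F v6=F
  v1=F v2=T v3=T v4=F v5=F v6=F
Count: 4.

4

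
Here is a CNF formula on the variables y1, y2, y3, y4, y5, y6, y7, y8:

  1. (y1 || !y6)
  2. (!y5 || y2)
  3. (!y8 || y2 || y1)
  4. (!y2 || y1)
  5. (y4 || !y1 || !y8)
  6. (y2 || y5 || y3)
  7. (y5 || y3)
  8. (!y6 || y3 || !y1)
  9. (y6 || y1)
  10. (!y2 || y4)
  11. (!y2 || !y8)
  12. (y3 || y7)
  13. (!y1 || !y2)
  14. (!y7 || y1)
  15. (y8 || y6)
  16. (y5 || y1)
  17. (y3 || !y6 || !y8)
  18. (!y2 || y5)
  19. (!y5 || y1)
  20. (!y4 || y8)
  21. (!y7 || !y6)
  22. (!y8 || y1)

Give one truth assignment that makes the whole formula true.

y1 = T, y2 = F, y3 = T, y4 = F, y5 = F, y6 = T, y7 = F, y8 = F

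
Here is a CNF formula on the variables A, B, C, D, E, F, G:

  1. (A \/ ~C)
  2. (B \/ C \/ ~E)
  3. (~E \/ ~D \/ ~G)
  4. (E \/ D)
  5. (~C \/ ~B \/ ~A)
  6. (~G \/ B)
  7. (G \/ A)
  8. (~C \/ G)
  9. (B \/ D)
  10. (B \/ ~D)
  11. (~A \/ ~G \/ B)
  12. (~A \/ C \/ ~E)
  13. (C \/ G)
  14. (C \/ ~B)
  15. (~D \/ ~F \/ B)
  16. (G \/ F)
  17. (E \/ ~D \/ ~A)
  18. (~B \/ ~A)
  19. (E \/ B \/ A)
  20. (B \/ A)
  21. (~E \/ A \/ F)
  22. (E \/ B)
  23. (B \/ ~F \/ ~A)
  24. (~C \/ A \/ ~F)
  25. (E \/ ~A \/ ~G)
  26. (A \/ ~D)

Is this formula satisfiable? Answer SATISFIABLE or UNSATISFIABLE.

A = True:
  propagation gives B=False, G=False, C=False; an empty clause results — contradiction.
A = False:
  propagation gives C=False, G=True, B=True; an empty clause results — contradiction.
Every branch closes, so no satisfying assignment exists.

UNSATISFIABLE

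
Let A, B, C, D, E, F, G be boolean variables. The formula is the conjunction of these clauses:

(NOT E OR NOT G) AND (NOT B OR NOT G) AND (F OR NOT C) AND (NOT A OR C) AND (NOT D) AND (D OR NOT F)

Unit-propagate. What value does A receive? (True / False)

False

Unit clause (NOT D) sets D = False.
(D OR NOT F) with D = False leaves only NOT F, so F = False.
From (NOT C OR F) and F = False: C = False.
(NOT A OR C): since C = False, the clause reduces to (NOT A). A = False.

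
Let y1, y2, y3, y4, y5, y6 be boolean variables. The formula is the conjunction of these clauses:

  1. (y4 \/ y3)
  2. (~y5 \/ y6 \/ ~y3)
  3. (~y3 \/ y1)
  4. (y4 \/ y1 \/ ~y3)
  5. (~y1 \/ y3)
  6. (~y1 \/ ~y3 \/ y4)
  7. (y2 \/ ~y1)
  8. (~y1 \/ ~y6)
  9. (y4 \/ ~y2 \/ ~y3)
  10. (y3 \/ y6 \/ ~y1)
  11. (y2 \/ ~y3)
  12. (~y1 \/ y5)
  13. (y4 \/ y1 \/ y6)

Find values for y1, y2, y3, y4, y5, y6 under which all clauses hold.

y1 = False, y2 = False, y3 = False, y4 = True, y5 = False, y6 = False

Check each clause:
  1. (y4 \/ y3) — y4 is true.
  2. (y6 \/ ~y3 \/ ~y5) — ~y5 is true.
  3. (~y3 \/ y1) — ~y3 is true.
  4. (y1 \/ ~y3 \/ y4) — y4 is true.
  5. (~y1 \/ y3) — ~y1 is true.
  6. (~y1 \/ y4 \/ ~y3) — y4 is true.
  7. (y2 \/ ~y1) — ~y1 is true.
  8. (~y6 \/ ~y1) — ~y6 is true.
  9. (~y2 \/ y4 \/ ~y3) — y4 is true.
  10. (y6 \/ ~y1 \/ y3) — ~y1 is true.
  11. (~y3 \/ y2) — ~y3 is true.
  12. (~y1 \/ y5) — ~y1 is true.
  13. (y4 \/ y6 \/ y1) — y4 is true.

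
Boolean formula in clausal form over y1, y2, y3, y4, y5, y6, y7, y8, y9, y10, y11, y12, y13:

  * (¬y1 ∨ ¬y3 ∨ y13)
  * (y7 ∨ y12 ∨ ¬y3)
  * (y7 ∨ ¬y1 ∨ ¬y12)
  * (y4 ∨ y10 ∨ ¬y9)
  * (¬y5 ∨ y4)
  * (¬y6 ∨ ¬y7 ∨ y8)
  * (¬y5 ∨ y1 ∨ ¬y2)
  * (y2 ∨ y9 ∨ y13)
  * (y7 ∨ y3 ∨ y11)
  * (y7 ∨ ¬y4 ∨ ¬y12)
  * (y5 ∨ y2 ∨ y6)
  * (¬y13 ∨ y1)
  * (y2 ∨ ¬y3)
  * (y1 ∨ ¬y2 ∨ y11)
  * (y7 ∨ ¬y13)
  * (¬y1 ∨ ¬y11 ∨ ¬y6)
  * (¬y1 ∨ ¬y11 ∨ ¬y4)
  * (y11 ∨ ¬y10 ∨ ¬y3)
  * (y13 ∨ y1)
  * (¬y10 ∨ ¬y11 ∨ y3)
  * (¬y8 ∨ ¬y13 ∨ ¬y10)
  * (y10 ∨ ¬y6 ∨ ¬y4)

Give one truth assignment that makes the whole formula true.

y1 = 1, y2 = 1, y3 = 0, y4 = 1, y5 = 0, y6 = 0, y7 = 1, y8 = 1, y9 = 0, y10 = 1, y11 = 0, y12 = 0, y13 = 0

Branch on y1: take y1 = True.
Branch on y2: take y2 = True.
For the remaining variables, y3 = False, y4 = True, y5 = False, y6 = False, y7 = True, y8 = True, y9 = False, y10 = True, y11 = False, y12 = False, y13 = False works.
Every clause has at least one true literal under this assignment.
Check each clause:
  1. (¬y1 ∨ y13 ∨ ¬y3) — ¬y3 is true.
  2. (y12 ∨ ¬y3 ∨ y7) — ¬y3 is true.
  3. (y7 ∨ ¬y1 ∨ ¬y12) — ¬y12 is true.
  4. (y4 ∨ y10 ∨ ¬y9) — y10 is true.
  5. (¬y5 ∨ y4) — ¬y5 is true.
  6. (¬y7 ∨ y8 ∨ ¬y6) — y8 is true.
  7. (¬y5 ∨ ¬y2 ∨ y1) — y1 is true.
  8. (y2 ∨ y9 ∨ y13) — y2 is true.
  9. (y3 ∨ y11 ∨ y7) — y7 is true.
  10. (¬y12 ∨ y7 ∨ ¬y4) — ¬y12 is true.
  11. (y2 ∨ y6 ∨ y5) — y2 is true.
  12. (¬y13 ∨ y1) — y1 is true.
  13. (¬y3 ∨ y2) — y2 is true.
  14. (y1 ∨ y11 ∨ ¬y2) — y1 is true.
  15. (¬y13 ∨ y7) — ¬y13 is true.
  16. (¬y11 ∨ ¬y1 ∨ ¬y6) — ¬y6 is true.
  17. (¬y1 ∨ ¬y11 ∨ ¬y4) — ¬y11 is true.
  18. (y11 ∨ ¬y3 ∨ ¬y10) — ¬y3 is true.
  19. (y1 ∨ y13) — y1 is true.
  20. (y3 ∨ ¬y11 ∨ ¬y10) — ¬y11 is true.
  21. (¬y10 ∨ ¬y13 ∨ ¬y8) — ¬y13 is true.
  22. (¬y4 ∨ y10 ∨ ¬y6) — ¬y6 is true.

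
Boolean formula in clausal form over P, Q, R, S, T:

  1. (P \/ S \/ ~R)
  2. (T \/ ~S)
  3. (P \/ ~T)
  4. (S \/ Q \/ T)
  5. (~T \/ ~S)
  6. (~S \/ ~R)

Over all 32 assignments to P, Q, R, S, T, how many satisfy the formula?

7

The models are:
  P=F Q=T R=F S=F T=F
  P=T Q=F R=F S=F T=T
  P=T Q=F R=T S=F T=T
  P=T Q=T R=F S=F T=F
  P=T Q=T R=F S=F T=T
  P=T Q=T R=T S=F T=F
  P=T Q=T R=T S=F T=T
That's 7 in total.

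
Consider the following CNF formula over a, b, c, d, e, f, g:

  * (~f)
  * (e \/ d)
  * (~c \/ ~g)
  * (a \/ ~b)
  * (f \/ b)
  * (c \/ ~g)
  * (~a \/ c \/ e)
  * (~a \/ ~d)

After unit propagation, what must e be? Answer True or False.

(~f) stands alone — f = False.
(b \/ f) with f = False leaves only b, so b = True.
In (a \/ ~b), ~b is now false; a must hold, so a = True.
In (~d \/ ~a), ~a is now false; ~d must hold, so d = False.
From (d \/ e) and d = False: e = True.

True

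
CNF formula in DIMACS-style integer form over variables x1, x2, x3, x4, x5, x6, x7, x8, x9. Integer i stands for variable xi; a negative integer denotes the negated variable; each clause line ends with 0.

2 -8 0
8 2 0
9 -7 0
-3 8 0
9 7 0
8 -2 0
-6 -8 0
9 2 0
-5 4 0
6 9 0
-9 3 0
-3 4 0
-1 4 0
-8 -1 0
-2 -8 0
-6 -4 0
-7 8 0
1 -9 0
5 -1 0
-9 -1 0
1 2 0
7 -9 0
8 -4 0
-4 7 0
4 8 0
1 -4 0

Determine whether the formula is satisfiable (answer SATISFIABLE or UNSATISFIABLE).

x8 = True:
  propagation gives x2=True; an empty clause results — contradiction.
x8 = False:
  propagation gives x2=True; an empty clause results — contradiction.
Every branch closes, so no satisfying assignment exists.

UNSATISFIABLE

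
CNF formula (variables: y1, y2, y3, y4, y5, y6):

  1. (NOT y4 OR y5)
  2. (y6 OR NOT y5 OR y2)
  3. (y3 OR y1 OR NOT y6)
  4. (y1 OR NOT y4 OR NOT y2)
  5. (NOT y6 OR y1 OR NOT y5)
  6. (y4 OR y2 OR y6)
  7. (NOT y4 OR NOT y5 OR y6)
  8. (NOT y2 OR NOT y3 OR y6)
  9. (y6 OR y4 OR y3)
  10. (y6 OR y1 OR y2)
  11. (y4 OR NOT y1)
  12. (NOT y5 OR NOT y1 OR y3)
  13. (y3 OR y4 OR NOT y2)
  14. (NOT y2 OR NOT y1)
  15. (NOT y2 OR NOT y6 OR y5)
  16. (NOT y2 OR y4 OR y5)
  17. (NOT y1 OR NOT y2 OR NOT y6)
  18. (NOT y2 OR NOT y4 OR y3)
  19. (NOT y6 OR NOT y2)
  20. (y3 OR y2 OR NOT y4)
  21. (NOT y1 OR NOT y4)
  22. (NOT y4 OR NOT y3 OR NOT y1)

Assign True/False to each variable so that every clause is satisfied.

y1=F, y2=F, y3=T, y4=F, y5=F, y6=T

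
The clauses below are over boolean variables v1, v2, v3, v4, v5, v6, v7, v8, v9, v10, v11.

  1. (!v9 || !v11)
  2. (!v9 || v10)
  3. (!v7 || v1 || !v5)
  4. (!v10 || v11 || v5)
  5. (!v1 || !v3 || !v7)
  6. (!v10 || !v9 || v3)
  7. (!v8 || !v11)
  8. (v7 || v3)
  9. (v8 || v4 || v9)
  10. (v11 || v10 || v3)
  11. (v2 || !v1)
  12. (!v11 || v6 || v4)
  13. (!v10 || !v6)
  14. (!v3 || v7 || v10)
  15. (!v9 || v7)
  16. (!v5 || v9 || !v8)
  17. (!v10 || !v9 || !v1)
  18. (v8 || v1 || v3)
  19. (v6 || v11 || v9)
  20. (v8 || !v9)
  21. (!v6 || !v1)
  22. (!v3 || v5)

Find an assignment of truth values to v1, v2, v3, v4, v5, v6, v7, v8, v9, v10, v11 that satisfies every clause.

v1=T  v2=T  v3=T  v4=T  v5=T  v6=F  v7=F  v8=F  v9=F  v10=T  v11=T

Check each clause:
  1. (!v11 || !v9) — !v9 is true.
  2. (!v9 || v10) — v10 is true.
  3. (v1 || !v7 || !v5) — v1 is true.
  4. (!v10 || v11 || v5) — v11 is true.
  5. (!v1 || !v7 || !v3) — !v7 is true.
  6. (!v9 || v3 || !v10) — v3 is true.
  7. (!v8 || !v11) — !v8 is true.
  8. (v7 || v3) — v3 is true.
  9. (v8 || v4 || v9) — v4 is true.
  10. (v11 || v10 || v3) — v3 is true.
  11. (!v1 || v2) — v2 is true.
  12. (v4 || !v11 || v6) — v4 is true.
  13. (!v10 || !v6) — !v6 is true.
  14. (!v3 || v10 || v7) — v10 is true.
  15. (!v9 || v7) — !v9 is true.
  16. (!v5 || v9 || !v8) — !v8 is true.
  17. (!v1 || !v9 || !v10) — !v9 is true.
  18. (v1 || v3 || v8) — v1 is true.
  19. (v9 || v11 || v6) — v11 is true.
  20. (!v9 || v8) — !v9 is true.
  21. (!v6 || !v1) — !v6 is true.
  22. (!v3 || v5) — v5 is true.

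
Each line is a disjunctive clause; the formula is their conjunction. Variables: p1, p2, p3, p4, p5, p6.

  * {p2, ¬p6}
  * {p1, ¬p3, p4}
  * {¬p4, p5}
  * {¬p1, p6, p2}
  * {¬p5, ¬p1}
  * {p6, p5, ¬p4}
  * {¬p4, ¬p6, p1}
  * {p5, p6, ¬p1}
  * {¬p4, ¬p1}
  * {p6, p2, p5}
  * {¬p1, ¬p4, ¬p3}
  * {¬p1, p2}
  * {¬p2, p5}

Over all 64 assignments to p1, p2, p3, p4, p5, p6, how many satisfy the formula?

Satisfying assignments:
  p1=0 p2=0 p3=0 p4=0 p5=1 p6=0
  p1=0 p2=0 p3=0 p4=1 p5=1 p6=0
  p1=0 p2=0 p3=1 p4=1 p5=1 p6=0
  p1=0 p2=1 p3=0 p4=0 p5=1 p6=0
  p1=0 p2=1 p3=0 p4=0 p5=1 p6=1
  p1=0 p2=1 p3=0 p4=1 p5=1 p6=0
  p1=0 p2=1 p3=1 p4=1 p5=1 p6=0
Count: 7.

7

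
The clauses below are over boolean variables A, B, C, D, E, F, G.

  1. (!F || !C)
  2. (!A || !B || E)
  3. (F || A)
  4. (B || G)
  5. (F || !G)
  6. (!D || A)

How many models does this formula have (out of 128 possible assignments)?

18

Case analysis on A and F:
  A=T, F=T: D free; 4 ways for (B,C,E,G) × 2^1 = 8.
  A=T, F=F: remaining (B,C,D,E,G) ∈ {(T,F,F,T,F); (T,F,T,T,F); (T,T,F,T,F); (T,T,T,T,F)} — 4.
  A=F, F=T: E free; 3 ways for (B,C,D,G) × 2^1 = 6.
  A=F, F=F: a clause becomes empty — 0.
Total: 8 + 4 + 6 + 0 = 18.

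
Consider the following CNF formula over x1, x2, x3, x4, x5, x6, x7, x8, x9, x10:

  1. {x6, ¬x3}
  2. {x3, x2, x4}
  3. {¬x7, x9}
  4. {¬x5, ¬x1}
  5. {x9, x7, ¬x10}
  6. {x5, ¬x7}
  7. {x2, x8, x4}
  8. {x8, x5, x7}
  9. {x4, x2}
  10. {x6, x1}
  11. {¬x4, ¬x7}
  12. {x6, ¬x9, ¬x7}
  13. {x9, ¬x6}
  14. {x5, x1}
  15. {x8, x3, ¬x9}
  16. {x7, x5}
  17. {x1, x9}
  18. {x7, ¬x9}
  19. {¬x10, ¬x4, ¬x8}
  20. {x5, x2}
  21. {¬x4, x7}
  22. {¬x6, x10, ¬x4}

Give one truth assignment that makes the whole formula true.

Pure literal: x2 appears only positively; assign x2 = True.
Try x1 = False.
  then x6 is forced to True.
  then x9 is forced to True.
  then x5 is forced to True.
  then x7 is forced to True.
  then x4 is forced to False.
Try x3 = True.
x8, x10 are now unconstrained; take x8 = True, x10 = True.
Every clause has at least one true literal under this assignment.
Check each clause:
  1. {x6, ¬x3} — x6 is true.
  2. {x3, x4, x2} — x2 is true.
  3. {x9, ¬x7} — x9 is true.
  4. {¬x1, ¬x5} — ¬x1 is true.
  5. {x7, ¬x10, x9} — x9 is true.
  6. {x5, ¬x7} — x5 is true.
  7. {x8, x2, x4} — x8 is true.
  8. {x7, x8, x5} — x8 is true.
  9. {x4, x2} — x2 is true.
  10. {x1, x6} — x6 is true.
  11. {¬x7, ¬x4} — ¬x4 is true.
  12. {¬x9, x6, ¬x7} — x6 is true.
  13. {x9, ¬x6} — x9 is true.
  14. {x5, x1} — x5 is true.
  15. {¬x9, x8, x3} — x8 is true.
  16. {x7, x5} — x5 is true.
  17. {x1, x9} — x9 is true.
  18. {¬x9, x7} — x7 is true.
  19. {¬x4, ¬x10, ¬x8} — ¬x4 is true.
  20. {x2, x5} — x2 is true.
  21. {x7, ¬x4} — ¬x4 is true.
  22. {¬x6, ¬x4, x10} — x10 is true.

x1=0, x2=1, x3=1, x4=0, x5=1, x6=1, x7=1, x8=1, x9=1, x10=1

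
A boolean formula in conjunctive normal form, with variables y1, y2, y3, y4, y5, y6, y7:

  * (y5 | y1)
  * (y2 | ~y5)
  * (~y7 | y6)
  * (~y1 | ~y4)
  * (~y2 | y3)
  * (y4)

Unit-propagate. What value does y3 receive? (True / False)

True

(y4) stands alone — y4 = True.
(~y4 | ~y1) with y4 = True leaves only ~y1, so y1 = False.
(y5 | y1): since y1 = False, the clause reduces to (y5). y5 = True.
(~y5 | y2): since y5 = True, the clause reduces to (y2). y2 = True.
From (~y2 | y3) and y2 = True: y3 = True.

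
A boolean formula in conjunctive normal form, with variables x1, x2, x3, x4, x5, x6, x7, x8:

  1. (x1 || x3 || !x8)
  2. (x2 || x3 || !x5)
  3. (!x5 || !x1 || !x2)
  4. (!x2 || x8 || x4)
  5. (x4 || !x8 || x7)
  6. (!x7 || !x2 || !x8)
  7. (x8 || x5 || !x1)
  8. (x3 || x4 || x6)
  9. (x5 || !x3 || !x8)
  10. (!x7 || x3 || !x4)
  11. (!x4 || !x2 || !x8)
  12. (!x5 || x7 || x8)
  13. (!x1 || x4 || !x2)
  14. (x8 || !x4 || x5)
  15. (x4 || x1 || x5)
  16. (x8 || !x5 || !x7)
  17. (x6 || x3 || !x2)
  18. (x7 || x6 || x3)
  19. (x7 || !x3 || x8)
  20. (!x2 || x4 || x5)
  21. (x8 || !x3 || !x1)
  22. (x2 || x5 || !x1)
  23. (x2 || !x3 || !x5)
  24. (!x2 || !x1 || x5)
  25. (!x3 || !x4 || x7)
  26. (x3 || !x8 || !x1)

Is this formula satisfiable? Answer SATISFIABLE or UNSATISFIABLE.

UNSATISFIABLE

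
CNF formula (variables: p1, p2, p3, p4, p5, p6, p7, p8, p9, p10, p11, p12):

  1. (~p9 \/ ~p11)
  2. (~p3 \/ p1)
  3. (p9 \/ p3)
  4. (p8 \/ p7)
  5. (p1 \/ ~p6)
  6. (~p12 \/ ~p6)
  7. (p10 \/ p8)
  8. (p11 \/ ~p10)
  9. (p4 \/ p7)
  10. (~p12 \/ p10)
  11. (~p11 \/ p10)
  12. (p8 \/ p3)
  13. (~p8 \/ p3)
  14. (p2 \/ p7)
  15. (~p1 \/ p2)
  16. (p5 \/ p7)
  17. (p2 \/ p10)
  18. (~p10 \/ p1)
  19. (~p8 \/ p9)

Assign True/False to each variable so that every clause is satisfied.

p2 occurs only positively in the remaining clauses — set p2 = True.
Pure literal: p5 appears only positively; assign p5 = True.
Branch on p1: take p1 = True.
For the remaining variables, p3 = True, p4 = False, p6 = False, p7 = True, p8 = True, p9 = True, p10 = False, p11 = False, p12 = False works.
Every clause has at least one true literal under this assignment.

p1=1, p2=1, p3=1, p4=0, p5=1, p6=0, p7=1, p8=1, p9=1, p10=0, p11=0, p12=0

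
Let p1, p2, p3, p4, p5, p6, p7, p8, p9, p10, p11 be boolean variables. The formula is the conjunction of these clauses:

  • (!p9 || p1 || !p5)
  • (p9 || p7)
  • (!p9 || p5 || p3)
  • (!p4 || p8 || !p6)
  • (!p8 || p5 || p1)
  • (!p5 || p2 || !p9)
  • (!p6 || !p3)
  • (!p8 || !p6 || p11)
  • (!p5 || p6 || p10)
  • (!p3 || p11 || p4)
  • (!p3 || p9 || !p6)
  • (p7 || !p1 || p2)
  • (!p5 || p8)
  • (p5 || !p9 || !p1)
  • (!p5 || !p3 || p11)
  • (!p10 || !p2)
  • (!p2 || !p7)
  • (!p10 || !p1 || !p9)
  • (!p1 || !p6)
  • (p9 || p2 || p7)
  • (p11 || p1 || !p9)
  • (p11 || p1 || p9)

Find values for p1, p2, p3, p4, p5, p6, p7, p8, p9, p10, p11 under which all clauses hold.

Pure literal: p11 appears only positively; assign p11 = True.
Branch on p1: take p1 = True.
  then p6 is forced to False.
Set p2 = False and propagate.
  then p7 is forced to True.
Set p3 = True and propagate.
For the remaining variables, p4 = True, p5 = False, p8 = True, p9 = False, p10 = False works.
Every clause has at least one true literal under this assignment.

p1=True  p2=False  p3=True  p4=True  p5=False  p6=False  p7=True  p8=True  p9=False  p10=False  p11=True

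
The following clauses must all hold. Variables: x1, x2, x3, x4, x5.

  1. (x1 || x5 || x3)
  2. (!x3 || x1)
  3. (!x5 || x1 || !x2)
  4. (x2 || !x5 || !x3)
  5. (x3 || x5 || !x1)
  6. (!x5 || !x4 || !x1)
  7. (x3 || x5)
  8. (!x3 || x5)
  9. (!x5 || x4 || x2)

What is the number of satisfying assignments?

Satisfying assignments:
  x1=F x2=F x3=F x4=T x5=T
  x1=T x2=T x3=F x4=F x5=T
  x1=T x2=T x3=T x4=F x5=T
That's 3 in total.

3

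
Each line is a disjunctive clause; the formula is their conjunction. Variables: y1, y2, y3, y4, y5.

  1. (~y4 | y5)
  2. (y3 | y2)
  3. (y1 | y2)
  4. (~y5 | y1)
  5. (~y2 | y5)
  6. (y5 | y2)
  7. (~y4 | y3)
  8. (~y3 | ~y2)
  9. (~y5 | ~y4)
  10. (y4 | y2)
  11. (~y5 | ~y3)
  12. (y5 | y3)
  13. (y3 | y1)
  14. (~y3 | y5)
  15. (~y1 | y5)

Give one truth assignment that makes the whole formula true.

y1=T, y2=T, y3=F, y4=F, y5=T

Set y1 = True and propagate.
  then y5 is forced to True.
  then y4 is forced to False.
  then y2 is forced to True.
  then y3 is forced to False.
Every clause has at least one true literal under this assignment.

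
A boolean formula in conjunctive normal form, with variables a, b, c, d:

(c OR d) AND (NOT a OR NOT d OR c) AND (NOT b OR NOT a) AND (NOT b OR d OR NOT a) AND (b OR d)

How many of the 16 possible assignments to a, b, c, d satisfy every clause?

Satisfying assignments:
  a=0 b=0 c=0 d=1
  a=0 b=0 c=1 d=1
  a=0 b=1 c=0 d=1
  a=0 b=1 c=1 d=0
  a=0 b=1 c=1 d=1
  a=1 b=0 c=1 d=1
That's 6 in total.

6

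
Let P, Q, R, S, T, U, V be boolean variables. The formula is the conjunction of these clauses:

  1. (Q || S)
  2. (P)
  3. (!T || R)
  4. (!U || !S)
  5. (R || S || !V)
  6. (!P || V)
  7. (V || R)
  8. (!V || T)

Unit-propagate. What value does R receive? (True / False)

True

(P) stands alone — P = True.
From (V || !P) and P = True: V = True.
(T || !V): since V = True, the clause reduces to (T). T = True.
In (R || !T), !T is now false; R must hold, so R = True.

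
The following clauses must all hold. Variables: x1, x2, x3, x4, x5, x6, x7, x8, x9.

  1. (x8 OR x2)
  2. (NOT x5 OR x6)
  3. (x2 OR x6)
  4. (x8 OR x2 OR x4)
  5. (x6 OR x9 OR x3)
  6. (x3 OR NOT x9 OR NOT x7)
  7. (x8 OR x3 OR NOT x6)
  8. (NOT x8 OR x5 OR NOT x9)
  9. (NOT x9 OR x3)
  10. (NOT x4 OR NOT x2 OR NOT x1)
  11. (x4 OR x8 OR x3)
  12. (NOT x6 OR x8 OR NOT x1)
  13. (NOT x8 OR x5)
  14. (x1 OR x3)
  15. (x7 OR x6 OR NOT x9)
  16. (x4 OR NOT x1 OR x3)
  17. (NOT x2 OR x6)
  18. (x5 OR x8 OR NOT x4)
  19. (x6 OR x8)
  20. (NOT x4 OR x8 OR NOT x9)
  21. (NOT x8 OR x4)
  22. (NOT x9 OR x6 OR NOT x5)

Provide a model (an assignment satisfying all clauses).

x1=0, x2=1, x3=1, x4=1, x5=1, x6=1, x7=1, x8=1, x9=0

x3 occurs only positively in the remaining clauses — set x3 = True.
Branch on x1: take x1 = False.
For the remaining variables, x2 = True, x4 = True, x5 = True, x6 = True, x7 = True, x8 = True, x9 = False works.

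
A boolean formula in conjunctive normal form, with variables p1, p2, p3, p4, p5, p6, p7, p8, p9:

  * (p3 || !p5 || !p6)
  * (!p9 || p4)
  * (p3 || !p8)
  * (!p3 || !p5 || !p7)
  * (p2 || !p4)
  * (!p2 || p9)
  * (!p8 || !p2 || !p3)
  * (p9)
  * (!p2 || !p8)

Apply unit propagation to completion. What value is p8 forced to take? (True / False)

Unit clause (p9) sets p9 = True.
From (!p9 || p4) and p9 = True: p4 = True.
(!p4 || p2): since p4 = True, the clause reduces to (p2). p2 = True.
From (!p8 || !p2) and p2 = True: p8 = False.

False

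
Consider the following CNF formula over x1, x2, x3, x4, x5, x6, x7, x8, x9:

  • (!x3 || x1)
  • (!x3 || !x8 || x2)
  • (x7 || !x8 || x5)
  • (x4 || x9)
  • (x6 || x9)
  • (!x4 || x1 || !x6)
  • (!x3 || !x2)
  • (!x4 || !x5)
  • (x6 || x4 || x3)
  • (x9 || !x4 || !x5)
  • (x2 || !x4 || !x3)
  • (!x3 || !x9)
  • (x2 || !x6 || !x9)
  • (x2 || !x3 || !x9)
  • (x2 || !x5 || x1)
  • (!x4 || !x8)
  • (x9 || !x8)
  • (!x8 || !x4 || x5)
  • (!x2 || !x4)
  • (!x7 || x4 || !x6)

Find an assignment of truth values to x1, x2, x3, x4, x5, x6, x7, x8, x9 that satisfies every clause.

x1=T, x2=T, x3=F, x4=F, x5=T, x6=T, x7=F, x8=F, x9=T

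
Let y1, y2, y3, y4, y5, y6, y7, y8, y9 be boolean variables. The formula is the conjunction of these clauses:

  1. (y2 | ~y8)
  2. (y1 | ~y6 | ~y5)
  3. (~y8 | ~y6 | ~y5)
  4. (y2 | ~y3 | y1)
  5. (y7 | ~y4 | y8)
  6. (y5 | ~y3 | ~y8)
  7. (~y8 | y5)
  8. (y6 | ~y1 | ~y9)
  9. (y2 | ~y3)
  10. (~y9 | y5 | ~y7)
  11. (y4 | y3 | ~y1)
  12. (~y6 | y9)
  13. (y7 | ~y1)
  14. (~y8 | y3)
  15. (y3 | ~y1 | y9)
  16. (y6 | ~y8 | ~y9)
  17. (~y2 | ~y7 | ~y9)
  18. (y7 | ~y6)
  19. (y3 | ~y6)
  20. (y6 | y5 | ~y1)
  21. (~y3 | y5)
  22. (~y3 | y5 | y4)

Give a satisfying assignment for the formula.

Try y1 = False.
Branch on y2: take y2 = True.
Try y3 = False.
  then y8 is forced to False.
  then y6 is forced to False.
The remaining clauses are satisfied by y4 = True, y5 = True, y7 = True, y9 = False.
Every clause has at least one true literal under this assignment.

y1 = F  y2 = T  y3 = F  y4 = T  y5 = T  y6 = F  y7 = T  y8 = F  y9 = F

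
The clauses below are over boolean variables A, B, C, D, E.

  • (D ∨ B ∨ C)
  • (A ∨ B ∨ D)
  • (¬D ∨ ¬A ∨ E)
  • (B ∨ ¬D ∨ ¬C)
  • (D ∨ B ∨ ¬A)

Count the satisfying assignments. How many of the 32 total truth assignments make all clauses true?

17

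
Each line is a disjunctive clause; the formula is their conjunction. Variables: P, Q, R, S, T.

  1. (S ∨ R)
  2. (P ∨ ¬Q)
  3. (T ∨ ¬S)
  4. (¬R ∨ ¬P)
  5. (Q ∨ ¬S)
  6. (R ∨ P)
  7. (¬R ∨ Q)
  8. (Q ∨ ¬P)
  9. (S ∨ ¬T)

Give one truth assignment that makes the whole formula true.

Set P = True and propagate.
  then R is forced to False.
  then S is forced to True.
  then T is forced to True.
  then Q is forced to True.
Every clause has at least one true literal under this assignment.
Check each clause:
  1. (S ∨ R) — S is true.
  2. (¬Q ∨ P) — P is true.
  3. (¬S ∨ T) — T is true.
  4. (¬R ∨ ¬P) — ¬R is true.
  5. (¬S ∨ Q) — Q is true.
  6. (P ∨ R) — P is true.
  7. (Q ∨ ¬R) — Q is true.
  8. (Q ∨ ¬P) — Q is true.
  9. (S ∨ ¬T) — S is true.

P=T, Q=T, R=F, S=T, T=T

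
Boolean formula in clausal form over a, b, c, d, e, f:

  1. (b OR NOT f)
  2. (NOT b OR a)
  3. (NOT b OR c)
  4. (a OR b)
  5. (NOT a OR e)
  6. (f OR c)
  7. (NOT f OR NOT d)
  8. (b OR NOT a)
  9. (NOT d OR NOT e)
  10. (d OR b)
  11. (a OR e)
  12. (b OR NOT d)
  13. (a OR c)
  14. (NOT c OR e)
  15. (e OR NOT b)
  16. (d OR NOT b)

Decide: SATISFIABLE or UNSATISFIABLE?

UNSATISFIABLE

b = True:
  propagation gives a=True, c=True, e=True, d=False; an empty clause results — contradiction.
b = False:
  propagation gives f=False, a=True; an empty clause results — contradiction.
Every branch closes, so no satisfying assignment exists.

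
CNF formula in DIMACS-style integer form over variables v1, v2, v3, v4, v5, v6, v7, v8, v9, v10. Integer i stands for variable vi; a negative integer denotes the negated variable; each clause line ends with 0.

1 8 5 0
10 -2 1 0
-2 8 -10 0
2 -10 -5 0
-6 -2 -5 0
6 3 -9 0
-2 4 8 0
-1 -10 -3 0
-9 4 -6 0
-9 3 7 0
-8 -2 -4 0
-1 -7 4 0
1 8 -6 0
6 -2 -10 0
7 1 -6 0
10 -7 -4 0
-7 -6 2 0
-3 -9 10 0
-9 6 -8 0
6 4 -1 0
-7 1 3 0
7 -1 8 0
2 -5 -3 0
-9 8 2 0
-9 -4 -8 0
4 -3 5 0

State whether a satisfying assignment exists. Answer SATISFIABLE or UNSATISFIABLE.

SATISFIABLE

v9 occurs only negated in the remaining clauses — set v9 = False.
Set v1 = True and propagate.
Branch on v2: take v2 = True.
The remaining clauses are satisfied by v3 = False, v4 = False, v5 = False, v6 = True, v7 = False, v8 = True, v10 = True.
Every clause has at least one true literal under this assignment.
So v1 = True, v2 = True, v3 = False, v4 = False, v5 = False, v6 = True, v7 = False, v8 = True, v9 = False, v10 = True is a satisfying assignment.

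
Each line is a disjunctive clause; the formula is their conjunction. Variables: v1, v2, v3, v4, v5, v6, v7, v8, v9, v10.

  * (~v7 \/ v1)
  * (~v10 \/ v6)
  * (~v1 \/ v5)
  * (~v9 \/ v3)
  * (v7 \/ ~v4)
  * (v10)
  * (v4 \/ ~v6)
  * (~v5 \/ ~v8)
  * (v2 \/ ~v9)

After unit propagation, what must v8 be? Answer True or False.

False

(v10) is a unit clause: v10 = True.
In (~v10 \/ v6), ~v10 is now false; v6 must hold, so v6 = True.
(v4 \/ ~v6): since v6 = True, the clause reduces to (v4). v4 = True.
From (v7 \/ ~v4) and v4 = True: v7 = True.
In (~v7 \/ v1), ~v7 is now false; v1 must hold, so v1 = True.
In (~v1 \/ v5), ~v1 is now false; v5 must hold, so v5 = True.
In (~v5 \/ ~v8), ~v5 is now false; ~v8 must hold, so v8 = False.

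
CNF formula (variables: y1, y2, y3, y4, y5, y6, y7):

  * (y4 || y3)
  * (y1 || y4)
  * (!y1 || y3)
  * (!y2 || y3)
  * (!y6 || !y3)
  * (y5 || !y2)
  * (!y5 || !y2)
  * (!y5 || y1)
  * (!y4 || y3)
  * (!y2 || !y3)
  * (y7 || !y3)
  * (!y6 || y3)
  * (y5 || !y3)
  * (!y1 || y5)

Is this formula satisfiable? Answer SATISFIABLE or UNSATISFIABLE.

Pure literal: y2 appears only negated; assign y2 = False.
y6 occurs only negated in the remaining clauses — set y6 = False.
Try y1 = True.
  then y3 is forced to True.
  then y7 is forced to True.
  then y5 is forced to True.
y4 is now unconstrained; take y4 = True.
So y1=T, y2=F, y3=T, y4=T, y5=T, y6=F, y7=T is a satisfying assignment.

SATISFIABLE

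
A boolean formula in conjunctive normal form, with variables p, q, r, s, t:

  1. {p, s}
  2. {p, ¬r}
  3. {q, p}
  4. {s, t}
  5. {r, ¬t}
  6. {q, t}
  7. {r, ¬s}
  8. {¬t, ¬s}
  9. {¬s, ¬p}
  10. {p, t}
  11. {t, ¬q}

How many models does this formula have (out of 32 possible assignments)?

2

Satisfying assignments:
  p=1 q=0 r=1 s=0 t=1
  p=1 q=1 r=1 s=0 t=1
Count: 2.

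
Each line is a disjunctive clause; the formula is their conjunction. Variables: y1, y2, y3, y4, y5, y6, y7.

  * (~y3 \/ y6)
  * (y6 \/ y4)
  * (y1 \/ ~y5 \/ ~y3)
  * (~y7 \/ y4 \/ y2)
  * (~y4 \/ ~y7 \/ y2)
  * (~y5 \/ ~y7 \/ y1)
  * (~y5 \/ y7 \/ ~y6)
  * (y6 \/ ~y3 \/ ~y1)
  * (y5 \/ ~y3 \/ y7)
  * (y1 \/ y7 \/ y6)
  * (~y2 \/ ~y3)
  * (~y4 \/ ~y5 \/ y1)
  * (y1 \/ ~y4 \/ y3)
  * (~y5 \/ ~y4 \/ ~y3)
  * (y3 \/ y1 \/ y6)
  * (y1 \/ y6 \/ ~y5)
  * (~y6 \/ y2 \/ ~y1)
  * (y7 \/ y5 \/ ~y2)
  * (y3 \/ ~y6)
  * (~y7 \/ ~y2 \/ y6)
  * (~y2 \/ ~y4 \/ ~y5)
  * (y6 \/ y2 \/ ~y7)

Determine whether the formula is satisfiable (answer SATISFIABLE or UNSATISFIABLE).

SATISFIABLE

Try y1 = True.
For the remaining variables, y2 = False, y3 = False, y4 = True, y5 = True, y6 = False, y7 = False works.
Every clause has at least one true literal under this assignment.
So y1 = True, y2 = False, y3 = False, y4 = True, y5 = True, y6 = False, y7 = False is a satisfying assignment.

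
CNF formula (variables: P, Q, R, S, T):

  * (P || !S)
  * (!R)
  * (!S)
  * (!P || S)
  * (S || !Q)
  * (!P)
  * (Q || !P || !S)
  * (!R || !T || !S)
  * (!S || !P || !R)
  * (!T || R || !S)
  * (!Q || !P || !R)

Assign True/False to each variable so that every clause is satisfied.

The clause (!R) is unit: R must be False.
The clause (!S) is unit: S must be False.
Unit propagation: (!P) forces P = False.
(!Q) is a unit clause, so Q = False.
T is now unconstrained; take T = True.
Every clause has at least one true literal under this assignment.

P=False, Q=False, R=False, S=False, T=True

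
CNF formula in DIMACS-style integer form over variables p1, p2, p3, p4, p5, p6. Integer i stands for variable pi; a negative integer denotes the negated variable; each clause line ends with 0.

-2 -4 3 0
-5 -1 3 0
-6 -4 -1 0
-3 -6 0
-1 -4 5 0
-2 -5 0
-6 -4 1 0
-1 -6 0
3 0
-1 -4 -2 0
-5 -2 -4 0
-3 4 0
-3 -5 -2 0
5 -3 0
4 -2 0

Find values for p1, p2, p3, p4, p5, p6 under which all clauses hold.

p1=F, p2=F, p3=T, p4=T, p5=T, p6=F

(p3) is a unit clause, so p3 = True.
Unit propagation: (¬p6) forces p6 = False.
The clause (p4) is unit: p4 must be True.
The clause (p5) is unit: p5 must be True.
Unit propagation: (¬p2) forces p2 = False.
p1 is now unconstrained; take p1 = False.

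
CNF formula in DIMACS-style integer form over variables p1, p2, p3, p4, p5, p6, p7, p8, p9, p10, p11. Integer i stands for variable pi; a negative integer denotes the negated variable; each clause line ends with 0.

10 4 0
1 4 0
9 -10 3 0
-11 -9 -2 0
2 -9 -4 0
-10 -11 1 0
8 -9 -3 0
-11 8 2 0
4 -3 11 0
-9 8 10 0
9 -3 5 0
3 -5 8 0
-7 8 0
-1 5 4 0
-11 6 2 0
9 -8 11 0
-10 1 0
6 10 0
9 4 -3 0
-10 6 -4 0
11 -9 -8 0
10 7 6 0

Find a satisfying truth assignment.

p6 occurs only positively in the remaining clauses — set p6 = True.
Branch on p1: take p1 = True.
Set p2 = True and propagate.
Branch on p3: take p3 = False.
The remaining clauses are satisfied by p4 = True, p5 = False, p7 = False, p8 = False, p9 = True, p10 = True, p11 = False.

p1=True  p2=True  p3=False  p4=True  p5=False  p6=True  p7=False  p8=False  p9=True  p10=True  p11=False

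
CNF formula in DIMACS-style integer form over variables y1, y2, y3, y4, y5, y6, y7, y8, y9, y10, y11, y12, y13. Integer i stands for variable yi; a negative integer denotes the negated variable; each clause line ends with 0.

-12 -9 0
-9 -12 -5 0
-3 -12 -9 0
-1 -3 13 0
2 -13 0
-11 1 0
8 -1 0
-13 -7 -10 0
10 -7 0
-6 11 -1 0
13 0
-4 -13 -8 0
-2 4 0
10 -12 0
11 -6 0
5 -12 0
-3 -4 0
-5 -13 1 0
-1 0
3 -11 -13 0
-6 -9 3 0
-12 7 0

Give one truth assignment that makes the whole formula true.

y1=F, y2=T, y3=F, y4=T, y5=F, y6=F, y7=F, y8=F, y9=T, y10=F, y11=F, y12=F, y13=T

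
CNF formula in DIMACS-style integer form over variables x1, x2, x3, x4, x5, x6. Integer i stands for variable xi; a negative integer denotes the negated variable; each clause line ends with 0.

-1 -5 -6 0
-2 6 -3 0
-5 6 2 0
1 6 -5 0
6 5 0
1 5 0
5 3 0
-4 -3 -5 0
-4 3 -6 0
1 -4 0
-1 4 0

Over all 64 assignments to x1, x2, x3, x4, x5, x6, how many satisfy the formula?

7

Split on x5, then x6.
  x5=T, x6=T: remaining (x1,x2,x3,x4) ∈ {(F,F,F,F); (F,F,T,F); (F,T,F,F); (F,T,T,F)} — 4.
  x5=T, x6=F: remaining (x1,x2,x3,x4) ∈ {(T,T,F,T)} — 1.
  x5=F, x6=T: remaining (x1,x2,x3,x4) ∈ {(T,F,T,T); (T,T,T,T)} — 2.
  x5=F, x6=F: a clause becomes empty — 0.
Total: 4 + 1 + 2 + 0 = 7.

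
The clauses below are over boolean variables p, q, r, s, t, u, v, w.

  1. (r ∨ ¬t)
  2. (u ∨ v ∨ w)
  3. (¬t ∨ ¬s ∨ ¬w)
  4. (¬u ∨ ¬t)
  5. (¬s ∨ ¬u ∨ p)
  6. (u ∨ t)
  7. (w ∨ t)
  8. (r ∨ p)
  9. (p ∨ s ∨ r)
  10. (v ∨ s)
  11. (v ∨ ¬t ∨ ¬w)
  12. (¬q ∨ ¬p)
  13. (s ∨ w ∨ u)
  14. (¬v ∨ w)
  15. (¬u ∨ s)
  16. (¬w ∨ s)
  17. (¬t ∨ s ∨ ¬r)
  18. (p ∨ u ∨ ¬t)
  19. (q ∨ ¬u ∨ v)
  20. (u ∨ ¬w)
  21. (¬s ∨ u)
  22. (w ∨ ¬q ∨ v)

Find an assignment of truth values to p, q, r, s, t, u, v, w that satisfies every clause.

Set p = True and propagate.
  then q is forced to False.
Try r = False.
  then t is forced to False.
  then u is forced to True.
  then w is forced to True.
  then s is forced to True.
  then v is forced to True.

p = True, q = False, r = False, s = True, t = False, u = True, v = True, w = True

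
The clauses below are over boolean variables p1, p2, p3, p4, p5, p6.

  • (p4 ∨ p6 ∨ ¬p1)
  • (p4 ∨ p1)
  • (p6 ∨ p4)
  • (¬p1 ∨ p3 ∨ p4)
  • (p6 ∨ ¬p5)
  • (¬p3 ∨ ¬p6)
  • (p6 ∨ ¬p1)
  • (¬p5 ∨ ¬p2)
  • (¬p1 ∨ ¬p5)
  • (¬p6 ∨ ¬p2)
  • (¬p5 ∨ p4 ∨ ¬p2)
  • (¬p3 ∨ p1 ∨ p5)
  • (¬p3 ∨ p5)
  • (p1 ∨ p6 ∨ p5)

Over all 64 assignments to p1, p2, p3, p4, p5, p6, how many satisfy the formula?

3

Satisfying assignments:
  p1=F p2=F p3=F p4=T p5=F p6=T
  p1=F p2=F p3=F p4=T p5=T p6=T
  p1=T p2=F p3=F p4=T p5=F p6=T
That's 3 in total.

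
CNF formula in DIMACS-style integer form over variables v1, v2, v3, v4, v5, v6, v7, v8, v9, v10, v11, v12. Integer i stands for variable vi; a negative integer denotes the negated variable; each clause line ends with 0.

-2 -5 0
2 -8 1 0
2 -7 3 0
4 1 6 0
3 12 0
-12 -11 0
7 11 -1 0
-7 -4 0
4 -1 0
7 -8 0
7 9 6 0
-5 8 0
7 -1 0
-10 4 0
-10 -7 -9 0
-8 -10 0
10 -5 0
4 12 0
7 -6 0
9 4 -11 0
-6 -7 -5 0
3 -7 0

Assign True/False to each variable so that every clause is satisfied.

v1=0, v2=0, v3=0, v4=1, v5=0, v6=0, v7=0, v8=0, v9=1, v10=1, v11=0, v12=1

Check each clause:
  1. (~v5 \/ ~v2) — ~v5 is true.
  2. (~v8 \/ v2 \/ v1) — ~v8 is true.
  3. (v3 \/ v2 \/ ~v7) — ~v7 is true.
  4. (v1 \/ v4 \/ v6) — v4 is true.
  5. (v12 \/ v3) — v12 is true.
  6. (~v11 \/ ~v12) — ~v11 is true.
  7. (~v1 \/ v7 \/ v11) — ~v1 is true.
  8. (~v7 \/ ~v4) — ~v7 is true.
  9. (~v1 \/ v4) — v4 is true.
  10. (v7 \/ ~v8) — ~v8 is true.
  11. (v7 \/ v9 \/ v6) — v9 is true.
  12. (v8 \/ ~v5) — ~v5 is true.
  13. (~v1 \/ v7) — ~v1 is true.
  14. (~v10 \/ v4) — v4 is true.
  15. (~v9 \/ ~v7 \/ ~v10) — ~v7 is true.
  16. (~v10 \/ ~v8) — ~v8 is true.
  17. (~v5 \/ v10) — v10 is true.
  18. (v4 \/ v12) — v4 is true.
  19. (~v6 \/ v7) — ~v6 is true.
  20. (v4 \/ ~v11 \/ v9) — v9 is true.
  21. (~v5 \/ ~v6 \/ ~v7) — ~v7 is true.
  22. (~v7 \/ v3) — ~v7 is true.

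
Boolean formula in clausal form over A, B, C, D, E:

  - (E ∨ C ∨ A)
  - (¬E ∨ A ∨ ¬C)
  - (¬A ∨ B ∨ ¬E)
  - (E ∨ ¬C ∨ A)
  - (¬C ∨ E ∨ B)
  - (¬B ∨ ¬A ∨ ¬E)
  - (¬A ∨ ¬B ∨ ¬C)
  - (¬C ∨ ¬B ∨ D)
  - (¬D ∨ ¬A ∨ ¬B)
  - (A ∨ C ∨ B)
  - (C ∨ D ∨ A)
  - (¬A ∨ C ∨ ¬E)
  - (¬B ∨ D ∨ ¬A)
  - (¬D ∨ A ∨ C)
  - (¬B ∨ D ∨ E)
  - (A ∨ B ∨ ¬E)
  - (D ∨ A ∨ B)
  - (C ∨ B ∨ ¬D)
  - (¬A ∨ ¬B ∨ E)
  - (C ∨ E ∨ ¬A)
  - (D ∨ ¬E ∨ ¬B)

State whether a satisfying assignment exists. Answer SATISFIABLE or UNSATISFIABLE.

A = True:
  B = True:
    propagation gives E=False; an empty clause results — contradiction.
  B = False:
    propagation gives E=False, C=False; an empty clause results — contradiction.
A = False:
  C = True:
    propagation gives E=False; an empty clause results — contradiction.
  C = False:
    propagation gives E=True, B=True, D=True; an empty clause results — contradiction.
Every branch closes, so no satisfying assignment exists.

UNSATISFIABLE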